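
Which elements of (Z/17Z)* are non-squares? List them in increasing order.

3,5,6,7,10,11,12,14

Square k = 1,…,8 (k and 17−k give the same square):
1²=1, 2²=4, 3²=9, 4²=16, 5²≡8, 6²≡2, 7²≡15, 8²≡13 (mod 17).
The residues are {1, 2, 4, 8, 9, 13, 15, 16}; the non-residues are the remaining 8 nonzero classes.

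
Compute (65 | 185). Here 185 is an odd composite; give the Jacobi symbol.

0

Reciprocity: 65 ≡ 1 and 185 ≡ 1 (mod 4), so (65/185) = +(185/65).
Reduce top mod 65: now compute (55/65).
Reciprocity: 55 ≡ 3 and 65 ≡ 1 (mod 4), so (55/65) = +(65/55).
Reduce top mod 55: now compute (10/55).
Pull out 2: since 55 ≡ 7 (mod 8), (2/55) = +1.
Reciprocity: 5 ≡ 1 and 55 ≡ 3 (mod 4), so (5/55) = +(55/5).
Reduce top mod 5: now compute (0/5).
Top reduces to 0: gcd > 1, so the symbol is 0.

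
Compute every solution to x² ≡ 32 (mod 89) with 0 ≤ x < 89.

89 ≡ 1 (mod 4), so we find a root by search.
Trying successive values, 11² = 121 ≡ 32 (mod 89). The other root is 89 − 11 = 78.

11, 78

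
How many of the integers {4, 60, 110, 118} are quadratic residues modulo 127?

2

(4/127) = +1 → QR.
(60/127) = +1 → QR.
(110/127) = -1 → non-residue.
(118/127) = -1 → non-residue.
Total quadratic residues among the 4: 2.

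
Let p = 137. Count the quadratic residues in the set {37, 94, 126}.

(37/137) = +1 → QR.
(94/137) = -1 → non-residue.
(126/137) = +1 → QR.
Total quadratic residues among the 3: 2.

2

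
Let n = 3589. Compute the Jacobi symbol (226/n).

1

Pull out 2: since 3589 ≡ 5 (mod 8), (2/3589) = -1.
Reciprocity: 113 ≡ 1 and 3589 ≡ 1 (mod 4), so (113/3589) = +(3589/113).
Reduce top mod 113: now compute (86/113).
Pull out 2: since 113 ≡ 1 (mod 8), (2/113) = +1.
Reciprocity: 43 ≡ 3 and 113 ≡ 1 (mod 4), so (43/113) = +(113/43).
Reduce top mod 43: now compute (27/43).
Reciprocity: 27 ≡ 3 and 43 ≡ 3 (mod 4), so (27/43) = −(43/27).
Reduce top mod 27: now compute (16/27).
Pull out 2^4: since 27 ≡ 3 (mod 8), (2/27) = -1, so (2/27)^4 = +1.
Reached (1/27) = 1. Collecting the sign flips along the way, the symbol is +1.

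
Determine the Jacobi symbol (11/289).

1

Reciprocity: 11 ≡ 3 and 289 ≡ 1 (mod 4), so (11/289) = +(289/11).
Reduce top mod 11: now compute (3/11).
Reciprocity: 3 ≡ 3 and 11 ≡ 3 (mod 4), so (3/11) = −(11/3).
Reduce top mod 3: now compute (2/3).
Pull out 2: since 3 ≡ 3 (mod 8), (2/3) = -1.
Reached (1/3) = 1. Collecting the sign flips along the way, the symbol is +1.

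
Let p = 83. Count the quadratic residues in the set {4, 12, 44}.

(4/83) = +1 → QR.
(12/83) = +1 → QR.
(44/83) = +1 → QR.
Total quadratic residues among the 3: 3.

3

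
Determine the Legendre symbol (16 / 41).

Euler's criterion: (16/41) ≡ 16^20 (mod 41).
16^2 ≡ 10 (mod 41)
16^4 ≡ 18 (mod 41)
16^8 ≡ 37 (mod 41)
16^16 ≡ 16 (mod 41)
16^20 = 16^(16+4) ≡ 1 (mod 41).
Result is 1, so (16/41) = 1.

1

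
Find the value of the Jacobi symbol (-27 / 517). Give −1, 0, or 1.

1

First reduce: -27 ≡ 490 (mod 517).
Pull out 2: since 517 ≡ 5 (mod 8), (2/517) = -1.
Reciprocity: 245 ≡ 1 and 517 ≡ 1 (mod 4), so (245/517) = +(517/245).
Reduce top mod 245: now compute (27/245).
Reciprocity: 27 ≡ 3 and 245 ≡ 1 (mod 4), so (27/245) = +(245/27).
Reduce top mod 27: now compute (2/27).
Pull out 2: since 27 ≡ 3 (mod 8), (2/27) = -1.
Reached (1/27) = 1. Collecting the sign flips along the way, the symbol is +1.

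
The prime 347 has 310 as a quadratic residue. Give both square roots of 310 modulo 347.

Since 347 ≡ 3 (mod 4), a square root of 310 is 310^((347+1)/4) = 310^87 mod 347.
Repeated squaring: 310^2≡328, 310^4≡14, 310^8≡196, 310^16≡246, 310^32≡138, 310^64≡306 (mod 347).
310^87 = 310^(64+16+4+2+1) ≡ 225 (mod 347).
Check: 225² = 50625 ≡ 310 (mod 347). The two roots are 122 and 225.

122, 225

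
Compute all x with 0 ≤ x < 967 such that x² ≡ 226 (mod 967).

319, 648

Since 967 ≡ 3 (mod 4), a square root of 226 is 226^((967+1)/4) = 226^242 mod 967.
Repeated squaring: 226^2≡792, 226^4≡648, 226^8≡226, 226^16≡792, 226^32≡648, 226^64≡226, 226^128≡792 (mod 967).
226^242 = 226^(128+64+32+16+2) ≡ 648 (mod 967).
Check: 648² = 419904 ≡ 226 (mod 967). The two roots are 319 and 648.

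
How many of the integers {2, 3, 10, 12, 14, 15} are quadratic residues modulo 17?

(2/17) = +1 → QR.
(3/17) = -1 → non-residue.
(10/17) = -1 → non-residue.
(12/17) = -1 → non-residue.
(14/17) = -1 → non-residue.
(15/17) = +1 → QR.
Total quadratic residues among the 6: 2.

2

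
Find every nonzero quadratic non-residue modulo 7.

Square k = 1,…,3 (k and 7−k give the same square):
1²=1, 2²=4, 3²≡2 (mod 7).
The residues are {1, 2, 4}; the non-residues are the remaining 3 nonzero classes.

3 5 6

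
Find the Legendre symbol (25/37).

Reciprocity: 25 ≡ 1 and 37 ≡ 1 (mod 4), so (25/37) = +(37/25).
Reduce top mod 25: now compute (12/25).
Pull out 2^2: since 25 ≡ 1 (mod 8), (2/25) = +1, so (2/25)^2 = +1.
Reciprocity: 3 ≡ 3 and 25 ≡ 1 (mod 4), so (3/25) = +(25/3).
Reduce top mod 3: now compute (1/3).
Reached (1/3) = 1. Collecting the sign flips along the way, the symbol is +1.

1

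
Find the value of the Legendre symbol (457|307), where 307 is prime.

1

First reduce: 457 ≡ 150 (mod 307).
Pull out 2: since 307 ≡ 3 (mod 8), (2/307) = -1.
Reciprocity: 75 ≡ 3 and 307 ≡ 3 (mod 4), so (75/307) = −(307/75).
Reduce top mod 75: now compute (7/75).
Reciprocity: 7 ≡ 3 and 75 ≡ 3 (mod 4), so (7/75) = −(75/7).
Reduce top mod 7: now compute (5/7).
Reciprocity: 5 ≡ 1 and 7 ≡ 3 (mod 4), so (5/7) = +(7/5).
Reduce top mod 5: now compute (2/5).
Pull out 2: since 5 ≡ 5 (mod 8), (2/5) = -1.
Reached (1/5) = 1. Collecting the sign flips along the way, the symbol is +1.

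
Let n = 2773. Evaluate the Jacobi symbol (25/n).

1

Reciprocity: 25 ≡ 1 and 2773 ≡ 1 (mod 4), so (25/2773) = +(2773/25).
Reduce top mod 25: now compute (23/25).
Reciprocity: 23 ≡ 3 and 25 ≡ 1 (mod 4), so (23/25) = +(25/23).
Reduce top mod 23: now compute (2/23).
Pull out 2: since 23 ≡ 7 (mod 8), (2/23) = +1.
Reached (1/23) = 1. Collecting the sign flips along the way, the symbol is +1.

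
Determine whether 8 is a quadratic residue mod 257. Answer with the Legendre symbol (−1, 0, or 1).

1

Pull out 2^3: since 257 ≡ 1 (mod 8), (2/257) = +1, so (2/257)^3 = +1.
Reached (1/257) = 1. Collecting the sign flips along the way, the symbol is +1.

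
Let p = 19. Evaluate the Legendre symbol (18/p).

Pull out 2: since 19 ≡ 3 (mod 8), (2/19) = -1.
Reciprocity: 9 ≡ 1 and 19 ≡ 3 (mod 4), so (9/19) = +(19/9).
Reduce top mod 9: now compute (1/9).
Reached (1/9) = 1. Collecting the sign flips along the way, the symbol is -1.

-1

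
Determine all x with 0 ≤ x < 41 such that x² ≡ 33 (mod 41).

19, 22

41 ≡ 1 (mod 4), so we find a root by search.
Trying successive values, 19² = 361 ≡ 33 (mod 41). The other root is 41 − 19 = 22.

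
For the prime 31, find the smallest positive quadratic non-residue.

3

(2/31) = +1, so 2 is a residue.
(3/31) = −1, so 3 is the smallest positive non-residue mod 31.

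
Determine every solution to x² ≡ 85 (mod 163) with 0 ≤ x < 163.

Since 163 ≡ 3 (mod 4), a square root of 85 is 85^((163+1)/4) = 85^41 mod 163.
Repeated squaring: 85^2≡53, 85^4≡38, 85^8≡140, 85^16≡40, 85^32≡133 (mod 163).
85^41 = 85^(32+8+1) ≡ 133 (mod 163).
Check: 133² = 17689 ≡ 85 (mod 163). The two roots are 30 and 133.

30, 133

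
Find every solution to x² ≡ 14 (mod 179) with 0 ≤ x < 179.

Since 179 ≡ 3 (mod 4), a square root of 14 is 14^((179+1)/4) = 14^45 mod 179.
Repeated squaring: 14^2≡17, 14^4≡110, 14^8≡107, 14^16≡172, 14^32≡49 (mod 179).
14^45 = 14^(32+8+4+1) ≡ 67 (mod 179).
Check: 67² = 4489 ≡ 14 (mod 179). The two roots are 67 and 112.

67, 112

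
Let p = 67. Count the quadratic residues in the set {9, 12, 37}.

(9/67) = +1 → QR.
(12/67) = -1 → non-residue.
(37/67) = +1 → QR.
Total quadratic residues among the 3: 2.

2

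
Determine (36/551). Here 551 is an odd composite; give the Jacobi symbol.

1

Pull out 2^2: since 551 ≡ 7 (mod 8), (2/551) = +1, so (2/551)^2 = +1.
Reciprocity: 9 ≡ 1 and 551 ≡ 3 (mod 4), so (9/551) = +(551/9).
Reduce top mod 9: now compute (2/9).
Pull out 2: since 9 ≡ 1 (mod 8), (2/9) = +1.
Reached (1/9) = 1. Collecting the sign flips along the way, the symbol is +1.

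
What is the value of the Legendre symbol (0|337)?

Top reduces to 0: gcd > 1, so the symbol is 0.

0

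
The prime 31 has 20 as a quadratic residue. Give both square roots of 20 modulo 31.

Since 31 ≡ 3 (mod 4), a square root of 20 is 20^((31+1)/4) = 20^8 mod 31.
Repeated squaring: 20^2≡28, 20^4≡9, 20^8≡19 (mod 31).
20^8 = 20^(8) ≡ 19 (mod 31).
Check: 19² = 361 ≡ 20 (mod 31). The two roots are 12 and 19.

12, 19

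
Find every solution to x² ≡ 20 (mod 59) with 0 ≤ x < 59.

16, 43

Since 59 ≡ 3 (mod 4), a square root of 20 is 20^((59+1)/4) = 20^15 mod 59.
Repeated squaring: 20^2≡46, 20^4≡51, 20^8≡5 (mod 59).
20^15 = 20^(8+4+2+1) ≡ 16 (mod 59).
Check: 16² = 256 ≡ 20 (mod 59). The two roots are 16 and 43.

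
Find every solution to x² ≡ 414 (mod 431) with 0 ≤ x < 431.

Since 431 ≡ 3 (mod 4), a square root of 414 is 414^((431+1)/4) = 414^108 mod 431.
Repeated squaring: 414^2≡289, 414^4≡338, 414^8≡29, 414^16≡410, 414^32≡10, 414^64≡100 (mod 431).
414^108 = 414^(64+32+8+4) ≡ 198 (mod 431).
Check: 198² = 39204 ≡ 414 (mod 431). The two roots are 198 and 233.

198, 233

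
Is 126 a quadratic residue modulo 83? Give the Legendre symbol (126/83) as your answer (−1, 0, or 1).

-1

First reduce: 126 ≡ 43 (mod 83).
Reciprocity: 43 ≡ 3 and 83 ≡ 3 (mod 4), so (43/83) = −(83/43).
Reduce top mod 43: now compute (40/43).
Pull out 2^3: since 43 ≡ 3 (mod 8), (2/43) = -1, so (2/43)^3 = -1.
Reciprocity: 5 ≡ 1 and 43 ≡ 3 (mod 4), so (5/43) = +(43/5).
Reduce top mod 5: now compute (3/5).
Reciprocity: 3 ≡ 3 and 5 ≡ 1 (mod 4), so (3/5) = +(5/3).
Reduce top mod 3: now compute (2/3).
Pull out 2: since 3 ≡ 3 (mod 8), (2/3) = -1.
Reached (1/3) = 1. Collecting the sign flips along the way, the symbol is -1.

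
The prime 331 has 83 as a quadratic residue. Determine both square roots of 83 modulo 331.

165, 166

Since 331 ≡ 3 (mod 4), a square root of 83 is 83^((331+1)/4) = 83^83 mod 331.
Repeated squaring: 83^2≡269, 83^4≡203, 83^8≡165, 83^16≡83, 83^32≡269, 83^64≡203 (mod 331).
83^83 = 83^(64+16+2+1) ≡ 165 (mod 331).
Check: 165² = 27225 ≡ 83 (mod 331). The two roots are 165 and 166.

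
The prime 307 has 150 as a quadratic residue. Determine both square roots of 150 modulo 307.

Since 307 ≡ 3 (mod 4), a square root of 150 is 150^((307+1)/4) = 150^77 mod 307.
Repeated squaring: 150^2≡89, 150^4≡246, 150^8≡37, 150^16≡141, 150^32≡233, 150^64≡257 (mod 307).
150^77 = 150^(64+8+4+1) ≡ 134 (mod 307).
Check: 134² = 17956 ≡ 150 (mod 307). The two roots are 134 and 173.

134, 173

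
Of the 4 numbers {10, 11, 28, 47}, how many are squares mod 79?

2

(10/79) = +1 → QR.
(11/79) = +1 → QR.
(28/79) = -1 → non-residue.
(47/79) = -1 → non-residue.
Total quadratic residues among the 4: 2.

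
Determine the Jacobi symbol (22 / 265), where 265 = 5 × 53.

1

Pull out 2: since 265 ≡ 1 (mod 8), (2/265) = +1.
Reciprocity: 11 ≡ 3 and 265 ≡ 1 (mod 4), so (11/265) = +(265/11).
Reduce top mod 11: now compute (1/11).
Reached (1/11) = 1. Collecting the sign flips along the way, the symbol is +1.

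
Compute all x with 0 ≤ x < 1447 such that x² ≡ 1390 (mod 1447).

Since 1447 ≡ 3 (mod 4), a square root of 1390 is 1390^((1447+1)/4) = 1390^362 mod 1447.
Repeated squaring: 1390^2≡355, 1390^4≡136, 1390^8≡1132, 1390^16≡829, 1390^32≡1363, 1390^64≡1268, 1390^128≡207, 1390^256≡886 (mod 1447).
1390^362 = 1390^(256+64+32+8+2) ≡ 879 (mod 1447).
Check: 879² = 772641 ≡ 1390 (mod 1447). The two roots are 568 and 879.

568, 879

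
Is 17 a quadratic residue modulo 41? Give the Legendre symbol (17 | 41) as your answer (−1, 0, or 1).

Reciprocity: 17 ≡ 1 and 41 ≡ 1 (mod 4), so (17/41) = +(41/17).
Reduce top mod 17: now compute (7/17).
Reciprocity: 7 ≡ 3 and 17 ≡ 1 (mod 4), so (7/17) = +(17/7).
Reduce top mod 7: now compute (3/7).
Reciprocity: 3 ≡ 3 and 7 ≡ 3 (mod 4), so (3/7) = −(7/3).
Reduce top mod 3: now compute (1/3).
Reached (1/3) = 1. Collecting the sign flips along the way, the symbol is -1.

-1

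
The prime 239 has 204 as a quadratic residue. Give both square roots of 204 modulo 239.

46, 193

Since 239 ≡ 3 (mod 4), a square root of 204 is 204^((239+1)/4) = 204^60 mod 239.
Repeated squaring: 204^2≡30, 204^4≡183, 204^8≡29, 204^16≡124, 204^32≡80 (mod 239).
204^60 = 204^(32+16+8+4) ≡ 193 (mod 239).
Check: 193² = 37249 ≡ 204 (mod 239). The two roots are 46 and 193.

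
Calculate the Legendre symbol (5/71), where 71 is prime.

Euler's criterion: (5/71) ≡ 5^35 (mod 71).
5^2 ≡ 25 (mod 71)
5^4 ≡ 57 (mod 71)
5^8 ≡ 54 (mod 71)
5^16 ≡ 5 (mod 71)
5^32 ≡ 25 (mod 71)
5^35 = 5^(32+2+1) ≡ 1 (mod 71).
Result is 1, so (5/71) = 1.

1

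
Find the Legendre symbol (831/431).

1

First reduce: 831 ≡ 400 (mod 431).
Pull out 2^4: since 431 ≡ 7 (mod 8), (2/431) = +1, so (2/431)^4 = +1.
Reciprocity: 25 ≡ 1 and 431 ≡ 3 (mod 4), so (25/431) = +(431/25).
Reduce top mod 25: now compute (6/25).
Pull out 2: since 25 ≡ 1 (mod 8), (2/25) = +1.
Reciprocity: 3 ≡ 3 and 25 ≡ 1 (mod 4), so (3/25) = +(25/3).
Reduce top mod 3: now compute (1/3).
Reached (1/3) = 1. Collecting the sign flips along the way, the symbol is +1.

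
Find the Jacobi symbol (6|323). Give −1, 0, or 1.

Pull out 2: since 323 ≡ 3 (mod 8), (2/323) = -1.
Reciprocity: 3 ≡ 3 and 323 ≡ 3 (mod 4), so (3/323) = −(323/3).
Reduce top mod 3: now compute (2/3).
Pull out 2: since 3 ≡ 3 (mod 8), (2/3) = -1.
Reached (1/3) = 1. Collecting the sign flips along the way, the symbol is -1.

-1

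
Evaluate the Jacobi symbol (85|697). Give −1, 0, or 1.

0

Reciprocity: 85 ≡ 1 and 697 ≡ 1 (mod 4), so (85/697) = +(697/85).
Reduce top mod 85: now compute (17/85).
Reciprocity: 17 ≡ 1 and 85 ≡ 1 (mod 4), so (17/85) = +(85/17).
Reduce top mod 17: now compute (0/17).
Top reduces to 0: gcd > 1, so the symbol is 0.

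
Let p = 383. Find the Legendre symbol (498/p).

-1

Euler's criterion: (498/383) ≡ 115^191 (mod 383).
115^2 ≡ 203 (mod 383)
115^4 ≡ 228 (mod 383)
115^8 ≡ 279 (mod 383)
115^16 ≡ 92 (mod 383)
115^32 ≡ 38 (mod 383)
115^64 ≡ 295 (mod 383)
115^128 ≡ 84 (mod 383)
115^191 = 115^(128+32+16+8+4+2+1) ≡ 382 (mod 383).
Result is 382 ≡ −1, so (498/383) = −1.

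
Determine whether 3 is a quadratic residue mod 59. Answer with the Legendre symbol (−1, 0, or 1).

1

Reciprocity: 3 ≡ 3 and 59 ≡ 3 (mod 4), so (3/59) = −(59/3).
Reduce top mod 3: now compute (2/3).
Pull out 2: since 3 ≡ 3 (mod 8), (2/3) = -1.
Reached (1/3) = 1. Collecting the sign flips along the way, the symbol is +1.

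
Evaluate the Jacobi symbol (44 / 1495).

Pull out 2^2: since 1495 ≡ 7 (mod 8), (2/1495) = +1, so (2/1495)^2 = +1.
Reciprocity: 11 ≡ 3 and 1495 ≡ 3 (mod 4), so (11/1495) = −(1495/11).
Reduce top mod 11: now compute (10/11).
Pull out 2: since 11 ≡ 3 (mod 8), (2/11) = -1.
Reciprocity: 5 ≡ 1 and 11 ≡ 3 (mod 4), so (5/11) = +(11/5).
Reduce top mod 5: now compute (1/5).
Reached (1/5) = 1. Collecting the sign flips along the way, the symbol is +1.

1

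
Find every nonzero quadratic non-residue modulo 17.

Square k = 1,…,8 (k and 17−k give the same square):
1²=1, 2²=4, 3²=9, 4²=16, 5²≡8, 6²≡2, 7²≡15, 8²≡13 (mod 17).
The residues are {1, 2, 4, 8, 9, 13, 15, 16}; the non-residues are the remaining 8 nonzero classes.

3, 5, 6, 7, 10, 11, 12, 14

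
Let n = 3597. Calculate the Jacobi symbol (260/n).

-1

Pull out 2^2: since 3597 ≡ 5 (mod 8), (2/3597) = -1, so (2/3597)^2 = +1.
Reciprocity: 65 ≡ 1 and 3597 ≡ 1 (mod 4), so (65/3597) = +(3597/65).
Reduce top mod 65: now compute (22/65).
Pull out 2: since 65 ≡ 1 (mod 8), (2/65) = +1.
Reciprocity: 11 ≡ 3 and 65 ≡ 1 (mod 4), so (11/65) = +(65/11).
Reduce top mod 11: now compute (10/11).
Pull out 2: since 11 ≡ 3 (mod 8), (2/11) = -1.
Reciprocity: 5 ≡ 1 and 11 ≡ 3 (mod 4), so (5/11) = +(11/5).
Reduce top mod 5: now compute (1/5).
Reached (1/5) = 1. Collecting the sign flips along the way, the symbol is -1.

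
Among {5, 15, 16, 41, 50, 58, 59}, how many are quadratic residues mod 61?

5

(5/61) = +1 → QR.
(15/61) = +1 → QR.
(16/61) = +1 → QR.
(41/61) = +1 → QR.
(50/61) = -1 → non-residue.
(58/61) = +1 → QR.
(59/61) = -1 → non-residue.
Total quadratic residues among the 7: 5.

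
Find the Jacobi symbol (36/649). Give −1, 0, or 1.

1

Pull out 2^2: since 649 ≡ 1 (mod 8), (2/649) = +1, so (2/649)^2 = +1.
Reciprocity: 9 ≡ 1 and 649 ≡ 1 (mod 4), so (9/649) = +(649/9).
Reduce top mod 9: now compute (1/9).
Reached (1/9) = 1. Collecting the sign flips along the way, the symbol is +1.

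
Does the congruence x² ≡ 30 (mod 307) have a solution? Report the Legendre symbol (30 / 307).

-1

Pull out 2: since 307 ≡ 3 (mod 8), (2/307) = -1.
Reciprocity: 15 ≡ 3 and 307 ≡ 3 (mod 4), so (15/307) = −(307/15).
Reduce top mod 15: now compute (7/15).
Reciprocity: 7 ≡ 3 and 15 ≡ 3 (mod 4), so (7/15) = −(15/7).
Reduce top mod 7: now compute (1/7).
Reached (1/7) = 1. Collecting the sign flips along the way, the symbol is -1.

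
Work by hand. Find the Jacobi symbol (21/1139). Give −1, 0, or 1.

1

Reciprocity: 21 ≡ 1 and 1139 ≡ 3 (mod 4), so (21/1139) = +(1139/21).
Reduce top mod 21: now compute (5/21).
Reciprocity: 5 ≡ 1 and 21 ≡ 1 (mod 4), so (5/21) = +(21/5).
Reduce top mod 5: now compute (1/5).
Reached (1/5) = 1. Collecting the sign flips along the way, the symbol is +1.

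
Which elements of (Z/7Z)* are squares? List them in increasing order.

1, 2, 4

Square k = 1,…,3 (k and 7−k give the same square):
1²=1, 2²=4, 3²≡2 (mod 7).
So the quadratic residues mod 7 are {1, 2, 4}.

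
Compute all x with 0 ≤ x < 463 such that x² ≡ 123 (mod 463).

58, 405

Since 463 ≡ 3 (mod 4), a square root of 123 is 123^((463+1)/4) = 123^116 mod 463.
Repeated squaring: 123^2≡313, 123^4≡276, 123^8≡244, 123^16≡272, 123^32≡367, 123^64≡419 (mod 463).
123^116 = 123^(64+32+16+4) ≡ 58 (mod 463).
Check: 58² = 3364 ≡ 123 (mod 463). The two roots are 58 and 405.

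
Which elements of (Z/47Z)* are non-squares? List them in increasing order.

Square k = 1,…,23 (k and 47−k give the same square):
1²=1, 2²=4, 3²=9, 4²=16, 5²=25, 6²=36, 7²≡2, 8²≡17, 9²≡34, 10²≡6, 11²≡27, 12²≡3, 13²≡28, 14²≡8, 15²≡37, 16²≡21, 17²≡7, 18²≡42, 19²≡32, 20²≡24, 21²≡18, 22²≡14, 23²≡12 (mod 47).
The residues are {1, 2, 3, 4, 6, 7, 8, 9, 12, 14, 16, 17, 18, 21, 24, 25, 27, 28, 32, 34, 36, 37, 42}; the non-residues are the remaining 23 nonzero classes.

5,10,11,13,15,19,20,22,23,26,29,30,31,33,35,38,39,40,41,43,44,45,46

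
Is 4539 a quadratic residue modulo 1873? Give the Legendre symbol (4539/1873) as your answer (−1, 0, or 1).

First reduce: 4539 ≡ 793 (mod 1873).
Reciprocity: 793 ≡ 1 and 1873 ≡ 1 (mod 4), so (793/1873) = +(1873/793).
Reduce top mod 793: now compute (287/793).
Reciprocity: 287 ≡ 3 and 793 ≡ 1 (mod 4), so (287/793) = +(793/287).
Reduce top mod 287: now compute (219/287).
Reciprocity: 219 ≡ 3 and 287 ≡ 3 (mod 4), so (219/287) = −(287/219).
Reduce top mod 219: now compute (68/219).
Pull out 2^2: since 219 ≡ 3 (mod 8), (2/219) = -1, so (2/219)^2 = +1.
Reciprocity: 17 ≡ 1 and 219 ≡ 3 (mod 4), so (17/219) = +(219/17).
Reduce top mod 17: now compute (15/17).
Reciprocity: 15 ≡ 3 and 17 ≡ 1 (mod 4), so (15/17) = +(17/15).
Reduce top mod 15: now compute (2/15).
Pull out 2: since 15 ≡ 7 (mod 8), (2/15) = +1.
Reached (1/15) = 1. Collecting the sign flips along the way, the symbol is -1.

-1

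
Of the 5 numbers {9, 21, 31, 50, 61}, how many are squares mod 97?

(9/97) = +1 → QR.
(21/97) = -1 → non-residue.
(31/97) = +1 → QR.
(50/97) = +1 → QR.
(61/97) = +1 → QR.
Total quadratic residues among the 5: 4.

4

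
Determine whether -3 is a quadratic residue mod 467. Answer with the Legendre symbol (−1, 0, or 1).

First reduce: -3 ≡ 464 (mod 467).
Pull out 2^4: since 467 ≡ 3 (mod 8), (2/467) = -1, so (2/467)^4 = +1.
Reciprocity: 29 ≡ 1 and 467 ≡ 3 (mod 4), so (29/467) = +(467/29).
Reduce top mod 29: now compute (3/29).
Reciprocity: 3 ≡ 3 and 29 ≡ 1 (mod 4), so (3/29) = +(29/3).
Reduce top mod 3: now compute (2/3).
Pull out 2: since 3 ≡ 3 (mod 8), (2/3) = -1.
Reached (1/3) = 1. Collecting the sign flips along the way, the symbol is -1.

-1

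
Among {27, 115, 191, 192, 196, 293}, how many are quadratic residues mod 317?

2

(27/317) = -1 → non-residue.
(115/317) = -1 → non-residue.
(191/317) = -1 → non-residue.
(192/317) = -1 → non-residue.
(196/317) = +1 → QR.
(293/317) = +1 → QR.
Total quadratic residues among the 6: 2.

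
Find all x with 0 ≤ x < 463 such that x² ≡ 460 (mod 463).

Since 463 ≡ 3 (mod 4), a square root of 460 is 460^((463+1)/4) = 460^116 mod 463.
Repeated squaring: 460^2≡9, 460^4≡81, 460^8≡79, 460^16≡222, 460^32≡206, 460^64≡303 (mod 463).
460^116 = 460^(64+32+16+4) ≡ 43 (mod 463).
Check: 43² = 1849 ≡ 460 (mod 463). The two roots are 43 and 420.

43, 420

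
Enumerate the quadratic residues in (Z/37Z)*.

Square k = 1,…,18 (k and 37−k give the same square):
1²=1, 2²=4, 3²=9, 4²=16, 5²=25, 6²=36, 7²≡12, 8²≡27, 9²≡7, 10²≡26, 11²≡10, 12²≡33, 13²≡21, 14²≡11, 15²≡3, 16²≡34, 17²≡30, 18²≡28 (mod 37).
So the quadratic residues mod 37 are {1, 3, 4, 7, 9, 10, 11, 12, 16, 21, 25, 26, 27, 28, 30, 33, 34, 36}.

1, 3, 4, 7, 9, 10, 11, 12, 16, 21, 25, 26, 27, 28, 30, 33, 34, 36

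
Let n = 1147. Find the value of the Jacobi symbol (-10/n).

First reduce: -10 ≡ 1137 (mod 1147).
Reciprocity: 1137 ≡ 1 and 1147 ≡ 3 (mod 4), so (1137/1147) = +(1147/1137).
Reduce top mod 1137: now compute (10/1137).
Pull out 2: since 1137 ≡ 1 (mod 8), (2/1137) = +1.
Reciprocity: 5 ≡ 1 and 1137 ≡ 1 (mod 4), so (5/1137) = +(1137/5).
Reduce top mod 5: now compute (2/5).
Pull out 2: since 5 ≡ 5 (mod 8), (2/5) = -1.
Reached (1/5) = 1. Collecting the sign flips along the way, the symbol is -1.

-1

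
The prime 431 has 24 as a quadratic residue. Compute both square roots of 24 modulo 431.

Since 431 ≡ 3 (mod 4), a square root of 24 is 24^((431+1)/4) = 24^108 mod 431.
Repeated squaring: 24^2≡145, 24^4≡337, 24^8≡216, 24^16≡108, 24^32≡27, 24^64≡298 (mod 431).
24^108 = 24^(64+32+8+4) ≡ 256 (mod 431).
Check: 256² = 65536 ≡ 24 (mod 431). The two roots are 175 and 256.

175, 256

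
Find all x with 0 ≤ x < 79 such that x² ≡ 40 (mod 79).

Since 79 ≡ 3 (mod 4), a square root of 40 is 40^((79+1)/4) = 40^20 mod 79.
Repeated squaring: 40^2≡20, 40^4≡5, 40^8≡25, 40^16≡72 (mod 79).
40^20 = 40^(16+4) ≡ 44 (mod 79).
Check: 44² = 1936 ≡ 40 (mod 79). The two roots are 35 and 44.

35, 44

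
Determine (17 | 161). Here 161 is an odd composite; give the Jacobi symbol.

Reciprocity: 17 ≡ 1 and 161 ≡ 1 (mod 4), so (17/161) = +(161/17).
Reduce top mod 17: now compute (8/17).
Pull out 2^3: since 17 ≡ 1 (mod 8), (2/17) = +1, so (2/17)^3 = +1.
Reached (1/17) = 1. Collecting the sign flips along the way, the symbol is +1.

1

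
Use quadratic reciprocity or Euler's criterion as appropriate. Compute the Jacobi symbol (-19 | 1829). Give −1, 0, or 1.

1

First reduce: -19 ≡ 1810 (mod 1829).
Pull out 2: since 1829 ≡ 5 (mod 8), (2/1829) = -1.
Reciprocity: 905 ≡ 1 and 1829 ≡ 1 (mod 4), so (905/1829) = +(1829/905).
Reduce top mod 905: now compute (19/905).
Reciprocity: 19 ≡ 3 and 905 ≡ 1 (mod 4), so (19/905) = +(905/19).
Reduce top mod 19: now compute (12/19).
Pull out 2^2: since 19 ≡ 3 (mod 8), (2/19) = -1, so (2/19)^2 = +1.
Reciprocity: 3 ≡ 3 and 19 ≡ 3 (mod 4), so (3/19) = −(19/3).
Reduce top mod 3: now compute (1/3).
Reached (1/3) = 1. Collecting the sign flips along the way, the symbol is +1.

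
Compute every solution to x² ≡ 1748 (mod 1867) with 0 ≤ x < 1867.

96, 1771

Since 1867 ≡ 3 (mod 4), a square root of 1748 is 1748^((1867+1)/4) = 1748^467 mod 1867.
Repeated squaring: 1748^2≡1092, 1748^4≡1318, 1748^8≡814, 1748^16≡1678, 1748^32≡248, 1748^64≡1760, 1748^128≡247, 1748^256≡1265 (mod 1867).
1748^467 = 1748^(256+128+64+16+2+1) ≡ 96 (mod 1867).
Check: 96² = 9216 ≡ 1748 (mod 1867). The two roots are 96 and 1771.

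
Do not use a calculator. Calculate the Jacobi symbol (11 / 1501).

1

Reciprocity: 11 ≡ 3 and 1501 ≡ 1 (mod 4), so (11/1501) = +(1501/11).
Reduce top mod 11: now compute (5/11).
Reciprocity: 5 ≡ 1 and 11 ≡ 3 (mod 4), so (5/11) = +(11/5).
Reduce top mod 5: now compute (1/5).
Reached (1/5) = 1. Collecting the sign flips along the way, the symbol is +1.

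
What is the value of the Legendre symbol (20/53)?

-1

Euler's criterion: (20/53) ≡ 20^26 (mod 53).
20^2 ≡ 29 (mod 53)
20^4 ≡ 46 (mod 53)
20^8 ≡ 49 (mod 53)
20^16 ≡ 16 (mod 53)
20^26 = 20^(16+8+2) ≡ 52 (mod 53).
Result is 52 ≡ −1, so (20/53) = −1.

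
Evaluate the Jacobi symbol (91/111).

Reciprocity: 91 ≡ 3 and 111 ≡ 3 (mod 4), so (91/111) = −(111/91).
Reduce top mod 91: now compute (20/91).
Pull out 2^2: since 91 ≡ 3 (mod 8), (2/91) = -1, so (2/91)^2 = +1.
Reciprocity: 5 ≡ 1 and 91 ≡ 3 (mod 4), so (5/91) = +(91/5).
Reduce top mod 5: now compute (1/5).
Reached (1/5) = 1. Collecting the sign flips along the way, the symbol is -1.

-1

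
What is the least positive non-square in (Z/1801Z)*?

(2/1801) = +1, so 2 is a residue.
(3/1801) = +1, so 3 is a residue.
(4/1801) = +1, so 4 is a residue.
(5/1801) = +1, so 5 is a residue.
(6/1801) = +1, so 6 is a residue.
(7/1801) = +1, so 7 is a residue.
(8/1801) = +1, so 8 is a residue.
(9/1801) = +1, so 9 is a residue.
(10/1801) = +1, so 10 is a residue.
(11/1801) = −1, so 11 is the smallest positive non-residue mod 1801.

11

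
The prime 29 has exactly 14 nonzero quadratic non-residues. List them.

2,3,8,10,11,12,14,15,17,18,19,21,26,27

Square k = 1,…,14 (k and 29−k give the same square):
1²=1, 2²=4, 3²=9, 4²=16, 5²=25, 6²≡7, 7²≡20, 8²≡6, 9²≡23, 10²≡13, 11²≡5, 12²≡28, 13²≡24, 14²≡22 (mod 29).
The residues are {1, 4, 5, 6, 7, 9, 13, 16, 20, 22, 23, 24, 25, 28}; the non-residues are the remaining 14 nonzero classes.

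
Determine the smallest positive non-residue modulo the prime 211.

2

(2/211) = −1, so 2 is the smallest positive non-residue mod 211.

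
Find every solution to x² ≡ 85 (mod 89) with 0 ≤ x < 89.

89 ≡ 1 (mod 4), so we find a root by search.
Trying successive values, 21² = 441 ≡ 85 (mod 89). The other root is 89 − 21 = 68.

21, 68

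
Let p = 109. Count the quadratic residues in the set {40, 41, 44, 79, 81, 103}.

1

(40/109) = -1 → non-residue.
(41/109) = -1 → non-residue.
(44/109) = -1 → non-residue.
(79/109) = -1 → non-residue.
(81/109) = +1 → QR.
(103/109) = -1 → non-residue.
Total quadratic residues among the 6: 1.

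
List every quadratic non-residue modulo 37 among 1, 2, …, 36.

2,5,6,8,13,14,15,17,18,19,20,22,23,24,29,31,32,35

Square k = 1,…,18 (k and 37−k give the same square):
1²=1, 2²=4, 3²=9, 4²=16, 5²=25, 6²=36, 7²≡12, 8²≡27, 9²≡7, 10²≡26, 11²≡10, 12²≡33, 13²≡21, 14²≡11, 15²≡3, 16²≡34, 17²≡30, 18²≡28 (mod 37).
The residues are {1, 3, 4, 7, 9, 10, 11, 12, 16, 21, 25, 26, 27, 28, 30, 33, 34, 36}; the non-residues are the remaining 18 nonzero classes.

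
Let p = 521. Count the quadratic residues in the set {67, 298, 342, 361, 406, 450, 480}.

(67/521) = -1 → non-residue.
(298/521) = -1 → non-residue.
(342/521) = -1 → non-residue.
(361/521) = +1 → QR.
(406/521) = -1 → non-residue.
(450/521) = +1 → QR.
(480/521) = -1 → non-residue.
Total quadratic residues among the 7: 2.

2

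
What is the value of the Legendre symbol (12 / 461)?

Pull out 2^2: since 461 ≡ 5 (mod 8), (2/461) = -1, so (2/461)^2 = +1.
Reciprocity: 3 ≡ 3 and 461 ≡ 1 (mod 4), so (3/461) = +(461/3).
Reduce top mod 3: now compute (2/3).
Pull out 2: since 3 ≡ 3 (mod 8), (2/3) = -1.
Reached (1/3) = 1. Collecting the sign flips along the way, the symbol is -1.

-1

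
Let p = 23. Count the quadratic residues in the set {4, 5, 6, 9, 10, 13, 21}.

(4/23) = +1 → QR.
(5/23) = -1 → non-residue.
(6/23) = +1 → QR.
(9/23) = +1 → QR.
(10/23) = -1 → non-residue.
(13/23) = +1 → QR.
(21/23) = -1 → non-residue.
Total quadratic residues among the 7: 4.

4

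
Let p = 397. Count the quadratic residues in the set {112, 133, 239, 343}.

0

(112/397) = -1 → non-residue.
(133/397) = -1 → non-residue.
(239/397) = -1 → non-residue.
(343/397) = -1 → non-residue.
Total quadratic residues among the 4: 0.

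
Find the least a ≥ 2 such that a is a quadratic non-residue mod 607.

(2/607) = +1, so 2 is a residue.
(3/607) = −1, so 3 is the smallest positive non-residue mod 607.

3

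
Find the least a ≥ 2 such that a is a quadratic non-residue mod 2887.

(2/2887) = +1, so 2 is a residue.
(3/2887) = −1, so 3 is the smallest positive non-residue mod 2887.

3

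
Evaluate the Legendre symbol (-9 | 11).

First reduce: -9 ≡ 2 (mod 11).
Pull out 2: since 11 ≡ 3 (mod 8), (2/11) = -1.
Reached (1/11) = 1. Collecting the sign flips along the way, the symbol is -1.

-1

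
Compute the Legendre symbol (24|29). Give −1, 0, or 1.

Euler's criterion: (24/29) ≡ 24^14 (mod 29).
24^2 ≡ 25 (mod 29)
24^4 ≡ 16 (mod 29)
24^8 ≡ 24 (mod 29)
24^14 = 24^(8+4+2) ≡ 1 (mod 29).
Result is 1, so (24/29) = 1.

1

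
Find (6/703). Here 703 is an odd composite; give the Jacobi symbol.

Pull out 2: since 703 ≡ 7 (mod 8), (2/703) = +1.
Reciprocity: 3 ≡ 3 and 703 ≡ 3 (mod 4), so (3/703) = −(703/3).
Reduce top mod 3: now compute (1/3).
Reached (1/3) = 1. Collecting the sign flips along the way, the symbol is -1.

-1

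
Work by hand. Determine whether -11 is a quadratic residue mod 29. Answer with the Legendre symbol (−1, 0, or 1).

Euler's criterion: (-11/29) ≡ 18^14 (mod 29).
18^2 ≡ 5 (mod 29)
18^4 ≡ 25 (mod 29)
18^8 ≡ 16 (mod 29)
18^14 = 18^(8+4+2) ≡ 28 (mod 29).
Result is 28 ≡ −1, so (-11/29) = −1.

-1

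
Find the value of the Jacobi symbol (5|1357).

-1

Reciprocity: 5 ≡ 1 and 1357 ≡ 1 (mod 4), so (5/1357) = +(1357/5).
Reduce top mod 5: now compute (2/5).
Pull out 2: since 5 ≡ 5 (mod 8), (2/5) = -1.
Reached (1/5) = 1. Collecting the sign flips along the way, the symbol is -1.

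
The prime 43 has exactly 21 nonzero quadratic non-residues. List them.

2 3 5 7 8 12 18 19 20 22 26 27 28 29 30 32 33 34 37 39 42

Square k = 1,…,21 (k and 43−k give the same square):
1²=1, 2²=4, 3²=9, 4²=16, 5²=25, 6²=36, 7²≡6, 8²≡21, 9²≡38, 10²≡14, 11²≡35, 12²≡15, 13²≡40, 14²≡24, 15²≡10, 16²≡41, 17²≡31, 18²≡23, 19²≡17, 20²≡13, 21²≡11 (mod 43).
The residues are {1, 4, 6, 9, 10, 11, 13, 14, 15, 16, 17, 21, 23, 24, 25, 31, 35, 36, 38, 40, 41}; the non-residues are the remaining 21 nonzero classes.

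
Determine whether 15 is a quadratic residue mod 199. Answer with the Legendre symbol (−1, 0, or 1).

-1

Reciprocity: 15 ≡ 3 and 199 ≡ 3 (mod 4), so (15/199) = −(199/15).
Reduce top mod 15: now compute (4/15).
Pull out 2^2: since 15 ≡ 7 (mod 8), (2/15) = +1, so (2/15)^2 = +1.
Reached (1/15) = 1. Collecting the sign flips along the way, the symbol is -1.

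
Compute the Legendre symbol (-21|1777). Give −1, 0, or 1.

-1

First reduce: -21 ≡ 1756 (mod 1777).
Pull out 2^2: since 1777 ≡ 1 (mod 8), (2/1777) = +1, so (2/1777)^2 = +1.
Reciprocity: 439 ≡ 3 and 1777 ≡ 1 (mod 4), so (439/1777) = +(1777/439).
Reduce top mod 439: now compute (21/439).
Reciprocity: 21 ≡ 1 and 439 ≡ 3 (mod 4), so (21/439) = +(439/21).
Reduce top mod 21: now compute (19/21).
Reciprocity: 19 ≡ 3 and 21 ≡ 1 (mod 4), so (19/21) = +(21/19).
Reduce top mod 19: now compute (2/19).
Pull out 2: since 19 ≡ 3 (mod 8), (2/19) = -1.
Reached (1/19) = 1. Collecting the sign flips along the way, the symbol is -1.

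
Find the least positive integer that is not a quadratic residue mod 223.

3

(2/223) = +1, so 2 is a residue.
(3/223) = −1, so 3 is the smallest positive non-residue mod 223.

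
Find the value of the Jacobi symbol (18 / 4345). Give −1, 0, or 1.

1

Pull out 2: since 4345 ≡ 1 (mod 8), (2/4345) = +1.
Reciprocity: 9 ≡ 1 and 4345 ≡ 1 (mod 4), so (9/4345) = +(4345/9).
Reduce top mod 9: now compute (7/9).
Reciprocity: 7 ≡ 3 and 9 ≡ 1 (mod 4), so (7/9) = +(9/7).
Reduce top mod 7: now compute (2/7).
Pull out 2: since 7 ≡ 7 (mod 8), (2/7) = +1.
Reached (1/7) = 1. Collecting the sign flips along the way, the symbol is +1.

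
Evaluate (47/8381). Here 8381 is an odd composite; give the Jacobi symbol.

-1

Reciprocity: 47 ≡ 3 and 8381 ≡ 1 (mod 4), so (47/8381) = +(8381/47).
Reduce top mod 47: now compute (15/47).
Reciprocity: 15 ≡ 3 and 47 ≡ 3 (mod 4), so (15/47) = −(47/15).
Reduce top mod 15: now compute (2/15).
Pull out 2: since 15 ≡ 7 (mod 8), (2/15) = +1.
Reached (1/15) = 1. Collecting the sign flips along the way, the symbol is -1.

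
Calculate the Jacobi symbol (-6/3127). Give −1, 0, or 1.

1

First reduce: -6 ≡ 3121 (mod 3127).
Reciprocity: 3121 ≡ 1 and 3127 ≡ 3 (mod 4), so (3121/3127) = +(3127/3121).
Reduce top mod 3121: now compute (6/3121).
Pull out 2: since 3121 ≡ 1 (mod 8), (2/3121) = +1.
Reciprocity: 3 ≡ 3 and 3121 ≡ 1 (mod 4), so (3/3121) = +(3121/3).
Reduce top mod 3: now compute (1/3).
Reached (1/3) = 1. Collecting the sign flips along the way, the symbol is +1.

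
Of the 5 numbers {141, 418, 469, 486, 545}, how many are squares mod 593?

(141/593) = +1 → QR.
(418/593) = -1 → non-residue.
(469/593) = +1 → QR.
(486/593) = -1 → non-residue.
(545/593) = -1 → non-residue.
Total quadratic residues among the 5: 2.

2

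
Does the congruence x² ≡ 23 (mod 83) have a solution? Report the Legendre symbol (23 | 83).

1

Reciprocity: 23 ≡ 3 and 83 ≡ 3 (mod 4), so (23/83) = −(83/23).
Reduce top mod 23: now compute (14/23).
Pull out 2: since 23 ≡ 7 (mod 8), (2/23) = +1.
Reciprocity: 7 ≡ 3 and 23 ≡ 3 (mod 4), so (7/23) = −(23/7).
Reduce top mod 7: now compute (2/7).
Pull out 2: since 7 ≡ 7 (mod 8), (2/7) = +1.
Reached (1/7) = 1. Collecting the sign flips along the way, the symbol is +1.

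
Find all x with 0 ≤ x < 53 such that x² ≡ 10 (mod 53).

53 ≡ 1 (mod 4), so we find a root by search.
Trying successive values, 13² = 169 ≡ 10 (mod 53). The other root is 53 − 13 = 40.

13, 40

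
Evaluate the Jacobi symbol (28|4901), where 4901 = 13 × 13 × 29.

Pull out 2^2: since 4901 ≡ 5 (mod 8), (2/4901) = -1, so (2/4901)^2 = +1.
Reciprocity: 7 ≡ 3 and 4901 ≡ 1 (mod 4), so (7/4901) = +(4901/7).
Reduce top mod 7: now compute (1/7).
Reached (1/7) = 1. Collecting the sign flips along the way, the symbol is +1.

1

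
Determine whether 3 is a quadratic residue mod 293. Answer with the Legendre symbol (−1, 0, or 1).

-1

Euler's criterion: (3/293) ≡ 3^146 (mod 293).
3^2 ≡ 9 (mod 293)
3^4 ≡ 81 (mod 293)
3^8 ≡ 115 (mod 293)
3^16 ≡ 40 (mod 293)
3^32 ≡ 135 (mod 293)
3^64 ≡ 59 (mod 293)
3^128 ≡ 258 (mod 293)
3^146 = 3^(128+16+2) ≡ 292 (mod 293).
Result is 292 ≡ −1, so (3/293) = −1.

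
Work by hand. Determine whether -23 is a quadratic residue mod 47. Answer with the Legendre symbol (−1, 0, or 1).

1

Euler's criterion: (-23/47) ≡ 24^23 (mod 47).
24^2 ≡ 12 (mod 47)
24^4 ≡ 3 (mod 47)
24^8 ≡ 9 (mod 47)
24^16 ≡ 34 (mod 47)
24^23 = 24^(16+4+2+1) ≡ 1 (mod 47).
Result is 1, so (-23/47) = 1.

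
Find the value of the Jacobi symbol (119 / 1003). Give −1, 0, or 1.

0

Reciprocity: 119 ≡ 3 and 1003 ≡ 3 (mod 4), so (119/1003) = −(1003/119).
Reduce top mod 119: now compute (51/119).
Reciprocity: 51 ≡ 3 and 119 ≡ 3 (mod 4), so (51/119) = −(119/51).
Reduce top mod 51: now compute (17/51).
Reciprocity: 17 ≡ 1 and 51 ≡ 3 (mod 4), so (17/51) = +(51/17).
Reduce top mod 17: now compute (0/17).
Top reduces to 0: gcd > 1, so the symbol is 0.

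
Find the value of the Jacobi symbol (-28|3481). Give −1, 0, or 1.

First reduce: -28 ≡ 3453 (mod 3481).
Reciprocity: 3453 ≡ 1 and 3481 ≡ 1 (mod 4), so (3453/3481) = +(3481/3453).
Reduce top mod 3453: now compute (28/3453).
Pull out 2^2: since 3453 ≡ 5 (mod 8), (2/3453) = -1, so (2/3453)^2 = +1.
Reciprocity: 7 ≡ 3 and 3453 ≡ 1 (mod 4), so (7/3453) = +(3453/7).
Reduce top mod 7: now compute (2/7).
Pull out 2: since 7 ≡ 7 (mod 8), (2/7) = +1.
Reached (1/7) = 1. Collecting the sign flips along the way, the symbol is +1.

1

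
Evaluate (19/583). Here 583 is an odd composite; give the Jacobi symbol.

Reciprocity: 19 ≡ 3 and 583 ≡ 3 (mod 4), so (19/583) = −(583/19).
Reduce top mod 19: now compute (13/19).
Reciprocity: 13 ≡ 1 and 19 ≡ 3 (mod 4), so (13/19) = +(19/13).
Reduce top mod 13: now compute (6/13).
Pull out 2: since 13 ≡ 5 (mod 8), (2/13) = -1.
Reciprocity: 3 ≡ 3 and 13 ≡ 1 (mod 4), so (3/13) = +(13/3).
Reduce top mod 3: now compute (1/3).
Reached (1/3) = 1. Collecting the sign flips along the way, the symbol is +1.

1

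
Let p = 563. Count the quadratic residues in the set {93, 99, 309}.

2

(93/563) = -1 → non-residue.
(99/563) = +1 → QR.
(309/563) = +1 → QR.
Total quadratic residues among the 3: 2.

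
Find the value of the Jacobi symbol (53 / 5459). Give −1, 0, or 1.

0

Reciprocity: 53 ≡ 1 and 5459 ≡ 3 (mod 4), so (53/5459) = +(5459/53).
Reduce top mod 53: now compute (0/53).
Top reduces to 0: gcd > 1, so the symbol is 0.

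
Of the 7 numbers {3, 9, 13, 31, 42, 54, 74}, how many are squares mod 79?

4

(3/79) = -1 → non-residue.
(9/79) = +1 → QR.
(13/79) = +1 → QR.
(31/79) = +1 → QR.
(42/79) = +1 → QR.
(54/79) = -1 → non-residue.
(74/79) = -1 → non-residue.
Total quadratic residues among the 7: 4.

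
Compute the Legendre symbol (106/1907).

-1

Pull out 2: since 1907 ≡ 3 (mod 8), (2/1907) = -1.
Reciprocity: 53 ≡ 1 and 1907 ≡ 3 (mod 4), so (53/1907) = +(1907/53).
Reduce top mod 53: now compute (52/53).
Pull out 2^2: since 53 ≡ 5 (mod 8), (2/53) = -1, so (2/53)^2 = +1.
Reciprocity: 13 ≡ 1 and 53 ≡ 1 (mod 4), so (13/53) = +(53/13).
Reduce top mod 13: now compute (1/13).
Reached (1/13) = 1. Collecting the sign flips along the way, the symbol is -1.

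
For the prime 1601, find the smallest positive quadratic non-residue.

3

(2/1601) = +1, so 2 is a residue.
(3/1601) = −1, so 3 is the smallest positive non-residue mod 1601.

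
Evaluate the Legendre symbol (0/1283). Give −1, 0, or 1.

0

Top reduces to 0: gcd > 1, so the symbol is 0.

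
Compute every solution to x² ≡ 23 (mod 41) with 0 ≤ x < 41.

41 ≡ 1 (mod 4), so we find a root by search.
Trying successive values, 8² = 64 ≡ 23 (mod 41). The other root is 41 − 8 = 33.

8, 33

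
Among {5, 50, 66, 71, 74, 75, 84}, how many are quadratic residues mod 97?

(5/97) = -1 → non-residue.
(50/97) = +1 → QR.
(66/97) = +1 → QR.
(71/97) = -1 → non-residue.
(74/97) = -1 → non-residue.
(75/97) = +1 → QR.
(84/97) = -1 → non-residue.
Total quadratic residues among the 7: 3.

3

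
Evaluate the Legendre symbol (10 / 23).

Pull out 2: since 23 ≡ 7 (mod 8), (2/23) = +1.
Reciprocity: 5 ≡ 1 and 23 ≡ 3 (mod 4), so (5/23) = +(23/5).
Reduce top mod 5: now compute (3/5).
Reciprocity: 3 ≡ 3 and 5 ≡ 1 (mod 4), so (3/5) = +(5/3).
Reduce top mod 3: now compute (2/3).
Pull out 2: since 3 ≡ 3 (mod 8), (2/3) = -1.
Reached (1/3) = 1. Collecting the sign flips along the way, the symbol is -1.

-1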